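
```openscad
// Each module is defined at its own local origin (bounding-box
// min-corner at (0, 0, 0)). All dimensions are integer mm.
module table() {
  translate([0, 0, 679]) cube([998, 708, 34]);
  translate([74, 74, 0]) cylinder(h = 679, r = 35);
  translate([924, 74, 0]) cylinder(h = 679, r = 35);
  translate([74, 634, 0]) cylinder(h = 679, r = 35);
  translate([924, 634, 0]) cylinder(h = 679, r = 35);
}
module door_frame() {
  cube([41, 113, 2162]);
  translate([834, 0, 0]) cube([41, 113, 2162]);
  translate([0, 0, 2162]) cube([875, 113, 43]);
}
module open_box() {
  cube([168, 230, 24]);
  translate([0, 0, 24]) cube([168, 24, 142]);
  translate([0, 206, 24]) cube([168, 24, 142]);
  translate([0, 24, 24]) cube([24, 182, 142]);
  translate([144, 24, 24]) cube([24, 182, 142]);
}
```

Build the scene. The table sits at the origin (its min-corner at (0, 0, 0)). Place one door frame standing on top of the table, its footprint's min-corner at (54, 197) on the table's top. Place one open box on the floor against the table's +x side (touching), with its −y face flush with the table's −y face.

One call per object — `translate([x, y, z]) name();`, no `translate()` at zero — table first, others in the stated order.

table();
translate([54, 197, 713]) door_frame();
translate([998, 0, 0]) open_box();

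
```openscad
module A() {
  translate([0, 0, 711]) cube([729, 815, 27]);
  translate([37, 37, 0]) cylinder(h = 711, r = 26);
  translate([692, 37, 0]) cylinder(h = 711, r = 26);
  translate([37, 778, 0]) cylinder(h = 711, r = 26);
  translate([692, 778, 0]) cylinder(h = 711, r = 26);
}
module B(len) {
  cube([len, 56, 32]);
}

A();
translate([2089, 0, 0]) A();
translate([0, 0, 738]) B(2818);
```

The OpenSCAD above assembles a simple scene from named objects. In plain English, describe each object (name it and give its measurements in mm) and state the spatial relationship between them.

A is a rectangular dining table. The top is 729×815×27 mm with its upper surface at z = 738 mm. It stands on four round legs of 52 mm diameter, each leg's bounding box inset 11 mm from the nearest pair of top edges, running from the floor to the underside of the top.

B is a rectangular beam 2818 mm long (x), 56 mm deep (y), 32 mm thick (z).

The beam spans the tops of two tables placed 1360 mm apart, resting at z = 738 mm.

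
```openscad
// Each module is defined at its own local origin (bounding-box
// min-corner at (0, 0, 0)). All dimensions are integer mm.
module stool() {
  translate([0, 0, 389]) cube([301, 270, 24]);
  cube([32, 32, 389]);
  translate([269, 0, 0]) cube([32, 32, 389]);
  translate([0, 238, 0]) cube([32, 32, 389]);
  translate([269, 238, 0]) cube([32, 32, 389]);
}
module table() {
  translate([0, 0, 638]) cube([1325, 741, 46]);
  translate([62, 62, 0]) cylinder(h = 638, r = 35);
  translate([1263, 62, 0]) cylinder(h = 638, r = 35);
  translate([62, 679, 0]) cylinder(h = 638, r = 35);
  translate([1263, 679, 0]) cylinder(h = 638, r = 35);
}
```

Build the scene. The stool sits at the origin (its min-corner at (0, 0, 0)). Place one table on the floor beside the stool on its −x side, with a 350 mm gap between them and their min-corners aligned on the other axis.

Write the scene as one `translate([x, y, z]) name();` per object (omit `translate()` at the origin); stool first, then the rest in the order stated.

stool();
translate([-1675, 0, 0]) table();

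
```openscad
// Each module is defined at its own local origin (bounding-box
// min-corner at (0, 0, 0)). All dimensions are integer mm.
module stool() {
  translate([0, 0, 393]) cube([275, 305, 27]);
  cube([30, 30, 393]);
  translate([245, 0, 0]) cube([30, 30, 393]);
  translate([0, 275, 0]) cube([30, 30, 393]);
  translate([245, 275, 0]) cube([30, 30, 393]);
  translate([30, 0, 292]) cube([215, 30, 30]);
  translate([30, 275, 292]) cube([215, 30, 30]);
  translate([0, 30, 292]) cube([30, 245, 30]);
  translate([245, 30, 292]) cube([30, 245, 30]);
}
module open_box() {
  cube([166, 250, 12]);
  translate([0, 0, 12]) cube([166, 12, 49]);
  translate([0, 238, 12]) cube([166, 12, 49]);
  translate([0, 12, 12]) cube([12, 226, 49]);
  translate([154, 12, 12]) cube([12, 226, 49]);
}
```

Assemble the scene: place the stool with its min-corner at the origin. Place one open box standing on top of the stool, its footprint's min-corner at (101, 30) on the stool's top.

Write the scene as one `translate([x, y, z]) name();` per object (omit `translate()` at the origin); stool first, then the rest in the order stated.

stool();
translate([101, 30, 420]) open_box();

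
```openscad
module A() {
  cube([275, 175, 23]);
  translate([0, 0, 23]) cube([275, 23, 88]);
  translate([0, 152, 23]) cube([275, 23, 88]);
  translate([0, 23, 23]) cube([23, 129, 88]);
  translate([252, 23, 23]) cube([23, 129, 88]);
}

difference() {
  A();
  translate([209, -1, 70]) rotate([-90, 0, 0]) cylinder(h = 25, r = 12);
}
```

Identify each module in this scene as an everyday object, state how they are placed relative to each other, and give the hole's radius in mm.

The subtracted cylinder has r = 12 mm.

A is an open box. The open box has a circular hole through its front wall. The hole's radius is 12 mm.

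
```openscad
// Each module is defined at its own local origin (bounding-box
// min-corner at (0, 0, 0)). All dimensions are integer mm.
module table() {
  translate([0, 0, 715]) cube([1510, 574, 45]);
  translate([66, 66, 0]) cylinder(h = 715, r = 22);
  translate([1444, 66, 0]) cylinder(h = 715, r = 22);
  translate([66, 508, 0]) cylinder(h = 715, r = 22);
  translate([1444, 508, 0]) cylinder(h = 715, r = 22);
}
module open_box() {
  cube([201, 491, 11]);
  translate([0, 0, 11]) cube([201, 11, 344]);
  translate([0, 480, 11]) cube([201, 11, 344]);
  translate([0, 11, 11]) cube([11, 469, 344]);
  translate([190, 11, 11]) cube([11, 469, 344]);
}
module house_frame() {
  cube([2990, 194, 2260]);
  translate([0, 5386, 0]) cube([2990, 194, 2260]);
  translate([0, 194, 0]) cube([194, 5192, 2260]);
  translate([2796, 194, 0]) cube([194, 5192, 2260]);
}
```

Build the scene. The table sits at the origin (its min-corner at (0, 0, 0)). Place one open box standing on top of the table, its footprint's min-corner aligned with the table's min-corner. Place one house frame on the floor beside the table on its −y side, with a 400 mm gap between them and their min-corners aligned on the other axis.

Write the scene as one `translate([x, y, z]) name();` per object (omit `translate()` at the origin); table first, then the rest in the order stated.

table();
translate([0, 0, 760]) open_box();
translate([0, -5980, 0]) house_frame();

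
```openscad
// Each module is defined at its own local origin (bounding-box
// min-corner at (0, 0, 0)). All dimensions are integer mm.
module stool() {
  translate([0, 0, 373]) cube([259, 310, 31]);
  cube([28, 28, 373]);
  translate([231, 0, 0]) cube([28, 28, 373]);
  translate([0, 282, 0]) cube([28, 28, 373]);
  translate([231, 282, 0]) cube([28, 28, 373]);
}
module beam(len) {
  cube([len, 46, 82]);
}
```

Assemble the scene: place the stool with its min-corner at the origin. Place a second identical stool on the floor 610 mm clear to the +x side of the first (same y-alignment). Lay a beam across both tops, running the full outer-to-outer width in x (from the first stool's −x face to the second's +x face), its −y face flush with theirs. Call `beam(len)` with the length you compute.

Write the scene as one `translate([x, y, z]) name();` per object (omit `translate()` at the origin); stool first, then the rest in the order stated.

stool();
translate([869, 0, 0]) stool();
translate([0, 0, 404]) beam(1128);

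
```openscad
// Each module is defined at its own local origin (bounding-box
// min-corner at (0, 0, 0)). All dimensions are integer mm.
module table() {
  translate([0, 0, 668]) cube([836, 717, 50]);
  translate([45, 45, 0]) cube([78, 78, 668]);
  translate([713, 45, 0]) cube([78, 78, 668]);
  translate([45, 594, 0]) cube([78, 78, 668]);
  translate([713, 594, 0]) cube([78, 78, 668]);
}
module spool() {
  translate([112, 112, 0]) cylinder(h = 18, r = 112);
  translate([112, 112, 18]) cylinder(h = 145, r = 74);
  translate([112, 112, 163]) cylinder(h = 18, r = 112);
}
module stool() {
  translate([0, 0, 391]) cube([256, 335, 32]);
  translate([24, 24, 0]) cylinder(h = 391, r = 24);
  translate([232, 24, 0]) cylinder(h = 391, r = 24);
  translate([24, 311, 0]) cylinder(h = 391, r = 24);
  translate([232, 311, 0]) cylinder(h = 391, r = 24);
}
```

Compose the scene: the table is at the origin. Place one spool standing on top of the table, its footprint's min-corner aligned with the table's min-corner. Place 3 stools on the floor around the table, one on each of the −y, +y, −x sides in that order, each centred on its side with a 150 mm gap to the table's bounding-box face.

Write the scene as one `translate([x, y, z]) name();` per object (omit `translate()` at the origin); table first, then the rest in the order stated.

table();
translate([0, 0, 718]) spool();
translate([290, -485, 0]) stool();
translate([290, 867, 0]) stool();
translate([-406, 191, 0]) stool();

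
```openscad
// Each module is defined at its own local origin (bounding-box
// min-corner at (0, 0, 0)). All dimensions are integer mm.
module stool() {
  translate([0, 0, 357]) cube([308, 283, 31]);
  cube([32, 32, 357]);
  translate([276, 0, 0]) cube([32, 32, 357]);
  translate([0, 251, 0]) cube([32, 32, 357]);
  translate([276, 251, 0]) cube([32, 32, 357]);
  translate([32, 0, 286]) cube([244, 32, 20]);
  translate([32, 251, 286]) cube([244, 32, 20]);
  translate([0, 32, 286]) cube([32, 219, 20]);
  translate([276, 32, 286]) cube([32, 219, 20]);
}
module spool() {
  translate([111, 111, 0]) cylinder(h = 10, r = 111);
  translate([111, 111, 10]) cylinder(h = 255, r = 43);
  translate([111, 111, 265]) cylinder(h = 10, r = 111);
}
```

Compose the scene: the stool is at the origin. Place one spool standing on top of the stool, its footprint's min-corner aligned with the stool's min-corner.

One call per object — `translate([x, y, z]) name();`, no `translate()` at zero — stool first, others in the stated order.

stool();
translate([0, 0, 388]) spool();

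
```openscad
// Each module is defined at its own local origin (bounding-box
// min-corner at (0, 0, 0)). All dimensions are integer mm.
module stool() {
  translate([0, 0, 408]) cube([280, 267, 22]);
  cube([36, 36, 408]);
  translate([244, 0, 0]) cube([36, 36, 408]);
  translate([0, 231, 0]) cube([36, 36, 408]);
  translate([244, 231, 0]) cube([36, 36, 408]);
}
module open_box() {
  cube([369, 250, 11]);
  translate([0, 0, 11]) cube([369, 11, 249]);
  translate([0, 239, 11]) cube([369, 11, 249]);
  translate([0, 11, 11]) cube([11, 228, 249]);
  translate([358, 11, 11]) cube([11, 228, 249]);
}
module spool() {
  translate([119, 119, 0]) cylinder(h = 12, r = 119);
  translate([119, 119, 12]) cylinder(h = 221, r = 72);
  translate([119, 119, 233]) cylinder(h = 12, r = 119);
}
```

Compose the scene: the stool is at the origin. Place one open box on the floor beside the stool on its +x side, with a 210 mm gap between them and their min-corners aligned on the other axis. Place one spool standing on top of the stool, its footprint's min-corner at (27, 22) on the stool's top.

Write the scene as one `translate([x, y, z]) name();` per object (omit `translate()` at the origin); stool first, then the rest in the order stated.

stool();
translate([490, 0, 0]) open_box();
translate([27, 22, 430]) spool();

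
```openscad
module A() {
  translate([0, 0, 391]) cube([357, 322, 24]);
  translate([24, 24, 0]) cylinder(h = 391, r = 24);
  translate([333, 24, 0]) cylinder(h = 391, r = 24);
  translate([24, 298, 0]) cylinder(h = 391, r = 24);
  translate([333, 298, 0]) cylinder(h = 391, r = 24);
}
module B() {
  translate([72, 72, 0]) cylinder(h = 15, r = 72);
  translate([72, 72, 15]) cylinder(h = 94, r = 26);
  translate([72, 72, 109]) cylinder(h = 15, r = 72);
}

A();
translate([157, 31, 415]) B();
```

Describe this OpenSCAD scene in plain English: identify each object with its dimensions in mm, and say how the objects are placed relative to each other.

A is a four-legged stool. The seat is a 357×322×24 mm slab whose top surface is at z = 415 mm; four round legs, each 48 mm in diameter, run from the floor (z = 0) to the underside of the seat, each leg's axis is inset half a diameter from the nearest pair of seat edges (so the leg's bounding box is flush with the corner).

B is a spool: two coaxial disc flanges of radius 72 mm and thickness 15 mm, joined by a core cylinder of radius 26 mm and height 94 mm. The lower flange rests on z = 0 and the three cylinders share a vertical axis.

The spool is on top of the stool.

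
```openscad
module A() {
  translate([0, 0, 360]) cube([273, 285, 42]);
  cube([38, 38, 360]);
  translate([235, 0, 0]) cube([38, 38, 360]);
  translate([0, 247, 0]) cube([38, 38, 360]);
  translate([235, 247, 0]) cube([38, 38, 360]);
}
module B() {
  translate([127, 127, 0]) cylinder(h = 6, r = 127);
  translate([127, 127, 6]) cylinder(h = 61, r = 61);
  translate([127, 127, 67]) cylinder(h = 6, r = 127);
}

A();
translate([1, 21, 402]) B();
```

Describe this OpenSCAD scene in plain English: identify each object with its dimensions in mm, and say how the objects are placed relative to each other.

A is a four-legged stool. The seat is a 273×285×42 mm slab whose top surface is at z = 402 mm; four square legs, each 38×38 mm in cross-section, run from the floor (z = 0) to the underside of the seat, each flush with a corner of the seat.

B is a spool: two coaxial disc flanges of radius 127 mm and thickness 6 mm, joined by a core cylinder of radius 61 mm and height 61 mm. The lower flange rests on z = 0 and the three cylinders share a vertical axis.

The spool is on top of the stool.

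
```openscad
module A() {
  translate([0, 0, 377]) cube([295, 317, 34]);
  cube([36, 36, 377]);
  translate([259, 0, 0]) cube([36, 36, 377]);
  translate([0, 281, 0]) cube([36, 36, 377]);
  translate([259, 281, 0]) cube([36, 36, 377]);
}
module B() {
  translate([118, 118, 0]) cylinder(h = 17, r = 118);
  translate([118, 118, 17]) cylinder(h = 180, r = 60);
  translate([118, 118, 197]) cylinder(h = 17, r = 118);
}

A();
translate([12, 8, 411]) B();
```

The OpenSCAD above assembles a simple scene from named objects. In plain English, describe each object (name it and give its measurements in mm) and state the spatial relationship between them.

A is a simple wooden stool: a rectangular seat 295 mm (x) by 317 mm (y), 34 mm thick, top face at z = 411 mm, on four square legs, each 36×36 mm in cross-section. The legs rest on z = 0, each flush with a corner of the seat.

B is a spool: two coaxial disc flanges of radius 118 mm and thickness 17 mm, joined by a core cylinder of radius 60 mm and height 180 mm. The lower flange rests on z = 0 and the three cylinders share a vertical axis.

The spool is on top of the stool.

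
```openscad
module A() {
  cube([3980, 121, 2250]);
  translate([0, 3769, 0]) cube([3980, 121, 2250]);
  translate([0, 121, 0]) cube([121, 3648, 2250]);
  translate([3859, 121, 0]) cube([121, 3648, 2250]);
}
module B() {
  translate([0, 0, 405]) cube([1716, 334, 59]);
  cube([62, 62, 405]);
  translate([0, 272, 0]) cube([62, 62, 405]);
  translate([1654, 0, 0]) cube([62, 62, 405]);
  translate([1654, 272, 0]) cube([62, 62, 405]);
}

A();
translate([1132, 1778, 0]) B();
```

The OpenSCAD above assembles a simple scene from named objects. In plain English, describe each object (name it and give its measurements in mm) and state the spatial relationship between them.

A is a box-shaped house frame (walls only): outside footprint 3980×3890 mm, wall height 2250 mm, wall thickness 121 mm. The two y-facing walls run the full x-width; the two x-facing walls fit between the inner faces of the y-facing walls.

B is a bench: a 1716×334 mm seat slab, 59 mm thick, top at z = 464 mm, on four 62×62 mm square legs flush with the seat corners and standing on z = 0.

The bench sits inside the house frame, centred.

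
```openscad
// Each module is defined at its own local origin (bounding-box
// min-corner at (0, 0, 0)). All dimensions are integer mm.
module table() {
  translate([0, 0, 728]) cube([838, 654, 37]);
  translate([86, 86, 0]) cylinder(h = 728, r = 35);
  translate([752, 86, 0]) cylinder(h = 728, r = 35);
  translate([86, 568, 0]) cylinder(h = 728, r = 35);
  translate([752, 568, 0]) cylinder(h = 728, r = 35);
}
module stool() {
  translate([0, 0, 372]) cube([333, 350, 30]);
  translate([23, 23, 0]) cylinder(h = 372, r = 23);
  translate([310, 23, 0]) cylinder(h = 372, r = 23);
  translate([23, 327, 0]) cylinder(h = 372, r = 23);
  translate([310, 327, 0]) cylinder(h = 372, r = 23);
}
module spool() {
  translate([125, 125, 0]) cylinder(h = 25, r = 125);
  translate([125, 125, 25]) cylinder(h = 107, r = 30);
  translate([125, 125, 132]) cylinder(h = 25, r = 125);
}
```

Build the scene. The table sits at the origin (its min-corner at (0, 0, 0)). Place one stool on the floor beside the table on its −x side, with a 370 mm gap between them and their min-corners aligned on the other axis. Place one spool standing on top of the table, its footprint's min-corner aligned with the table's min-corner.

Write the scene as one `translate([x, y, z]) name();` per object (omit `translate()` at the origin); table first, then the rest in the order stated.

table();
translate([-703, 0, 0]) stool();
translate([0, 0, 765]) spool();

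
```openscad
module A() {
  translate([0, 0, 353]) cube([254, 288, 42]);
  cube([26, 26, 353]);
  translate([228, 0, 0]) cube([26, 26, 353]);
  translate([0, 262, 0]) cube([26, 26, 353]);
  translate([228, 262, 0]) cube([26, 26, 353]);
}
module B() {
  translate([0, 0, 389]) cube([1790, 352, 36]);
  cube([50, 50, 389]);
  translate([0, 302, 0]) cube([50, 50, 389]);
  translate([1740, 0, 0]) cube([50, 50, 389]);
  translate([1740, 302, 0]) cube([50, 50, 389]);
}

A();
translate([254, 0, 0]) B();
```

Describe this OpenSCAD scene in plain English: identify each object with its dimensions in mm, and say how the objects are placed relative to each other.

A is a four-legged stool. The seat is a 254×288×42 mm slab whose top surface is at z = 395 mm; four square legs, each 26×26 mm in cross-section, run from the floor (z = 0) to the underside of the seat, each flush with a corner of the seat.

B is a long wooden bench with a 1790 mm (x) × 352 mm (y) seat, 36 mm thick, its top surface 425 mm above the floor. Four 50 mm square legs at the seat corners, flush with the edges, run from z = 0 to the seat underside.

The bench is against the stool's +x side, with their −y faces flush.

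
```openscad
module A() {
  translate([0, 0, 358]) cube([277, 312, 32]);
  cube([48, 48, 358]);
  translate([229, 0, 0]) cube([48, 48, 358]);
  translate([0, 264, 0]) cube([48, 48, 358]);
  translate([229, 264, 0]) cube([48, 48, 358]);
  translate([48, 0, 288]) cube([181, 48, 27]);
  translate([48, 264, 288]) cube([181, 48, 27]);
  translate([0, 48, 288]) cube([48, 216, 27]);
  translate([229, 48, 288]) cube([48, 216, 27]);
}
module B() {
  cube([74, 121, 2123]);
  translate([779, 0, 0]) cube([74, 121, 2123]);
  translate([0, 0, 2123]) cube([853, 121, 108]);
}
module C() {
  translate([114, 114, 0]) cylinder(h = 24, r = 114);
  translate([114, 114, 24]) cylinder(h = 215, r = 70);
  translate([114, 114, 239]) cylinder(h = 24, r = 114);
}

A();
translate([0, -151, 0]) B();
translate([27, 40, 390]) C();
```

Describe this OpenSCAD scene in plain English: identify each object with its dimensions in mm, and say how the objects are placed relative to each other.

A is a four-legged stool. The seat is a 277×312×32 mm slab whose top surface is at z = 390 mm; four square legs, each 48×48 mm in cross-section, run from the floor (z = 0) to the underside of the seat, each flush with a corner of the seat. Four stretchers, 48 mm wide and 27 mm tall, connect adjacent legs with their undersides at z = 288 mm, each running between the inner faces of the legs it joins and aligned with the legs' outer faces on the other axis.

B is a door frame. The clear opening is 705 mm wide and 2123 mm high. Two 74 mm wide jambs, 121 mm deep, stand either side of the opening from the floor to the top of the opening. A 108 mm thick head sits across the top of both jambs, spanning the full outside width of the frame.

C is a spool: two coaxial disc flanges of radius 114 mm and thickness 24 mm, joined by a core cylinder of radius 70 mm and height 215 mm. The lower flange rests on z = 0 and the three cylinders share a vertical axis.

The door frame is on the floor beside the stool on its −y side. The spool is on top of the stool.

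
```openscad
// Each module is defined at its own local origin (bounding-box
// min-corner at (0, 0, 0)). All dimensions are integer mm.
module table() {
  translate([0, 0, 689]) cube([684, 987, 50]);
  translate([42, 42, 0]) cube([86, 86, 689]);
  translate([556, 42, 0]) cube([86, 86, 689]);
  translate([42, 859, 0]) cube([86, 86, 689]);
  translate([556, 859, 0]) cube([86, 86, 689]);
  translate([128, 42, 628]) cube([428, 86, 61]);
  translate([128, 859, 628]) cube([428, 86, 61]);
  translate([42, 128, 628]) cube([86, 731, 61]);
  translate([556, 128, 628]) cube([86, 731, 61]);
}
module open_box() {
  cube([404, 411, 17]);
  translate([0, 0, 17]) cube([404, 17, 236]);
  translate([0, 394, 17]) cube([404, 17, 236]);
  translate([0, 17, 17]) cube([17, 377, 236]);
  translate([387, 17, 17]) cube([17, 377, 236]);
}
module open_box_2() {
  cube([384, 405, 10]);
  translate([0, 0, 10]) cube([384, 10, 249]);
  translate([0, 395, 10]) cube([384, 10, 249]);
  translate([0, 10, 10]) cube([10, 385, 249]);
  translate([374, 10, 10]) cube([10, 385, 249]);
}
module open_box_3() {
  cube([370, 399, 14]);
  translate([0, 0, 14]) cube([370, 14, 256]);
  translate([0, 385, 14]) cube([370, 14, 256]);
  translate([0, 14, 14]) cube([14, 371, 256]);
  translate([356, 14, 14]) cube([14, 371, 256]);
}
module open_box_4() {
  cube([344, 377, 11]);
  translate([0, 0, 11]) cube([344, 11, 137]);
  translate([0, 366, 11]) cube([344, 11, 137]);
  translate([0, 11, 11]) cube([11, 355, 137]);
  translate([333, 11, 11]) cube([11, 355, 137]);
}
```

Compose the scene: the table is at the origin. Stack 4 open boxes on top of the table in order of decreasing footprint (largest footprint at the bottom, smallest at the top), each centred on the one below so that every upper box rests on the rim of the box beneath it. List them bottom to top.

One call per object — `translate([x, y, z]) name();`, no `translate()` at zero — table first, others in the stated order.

table();
translate([140, 288, 739]) open_box();
translate([150, 291, 992]) open_box_2();
translate([157, 294, 1251]) open_box_3();
translate([170, 305, 1521]) open_box_4();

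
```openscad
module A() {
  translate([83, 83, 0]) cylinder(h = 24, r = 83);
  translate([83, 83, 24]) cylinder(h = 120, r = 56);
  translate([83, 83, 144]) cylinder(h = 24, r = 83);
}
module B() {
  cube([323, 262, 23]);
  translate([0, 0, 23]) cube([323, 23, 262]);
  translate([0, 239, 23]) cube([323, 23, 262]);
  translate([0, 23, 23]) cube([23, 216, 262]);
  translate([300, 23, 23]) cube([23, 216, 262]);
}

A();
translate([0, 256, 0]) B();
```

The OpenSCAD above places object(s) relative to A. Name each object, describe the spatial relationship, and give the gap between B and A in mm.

A is a spool. B is an open box. The open box is on the floor beside the spool on its +y side. The gap between the open box and the spool is 90 mm.

The open box's nearest face is 90 mm from the spool's +y face.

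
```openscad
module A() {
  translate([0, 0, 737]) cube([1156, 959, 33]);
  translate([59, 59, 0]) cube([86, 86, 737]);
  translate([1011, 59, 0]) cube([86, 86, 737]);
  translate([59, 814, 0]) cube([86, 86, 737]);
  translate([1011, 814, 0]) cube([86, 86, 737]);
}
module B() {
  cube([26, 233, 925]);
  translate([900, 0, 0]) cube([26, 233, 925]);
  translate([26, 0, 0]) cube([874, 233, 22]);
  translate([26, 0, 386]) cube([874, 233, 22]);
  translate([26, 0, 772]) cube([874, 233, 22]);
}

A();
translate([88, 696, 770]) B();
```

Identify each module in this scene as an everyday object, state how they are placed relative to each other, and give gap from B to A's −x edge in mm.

A is a table. B is a bookshelf. The bookshelf is on top of the table. The gap from the bookshelf to the table's −x edge is 88 mm.

The bookshelf's min-x is at 88; the table's min-x is 0; gap = 88 mm.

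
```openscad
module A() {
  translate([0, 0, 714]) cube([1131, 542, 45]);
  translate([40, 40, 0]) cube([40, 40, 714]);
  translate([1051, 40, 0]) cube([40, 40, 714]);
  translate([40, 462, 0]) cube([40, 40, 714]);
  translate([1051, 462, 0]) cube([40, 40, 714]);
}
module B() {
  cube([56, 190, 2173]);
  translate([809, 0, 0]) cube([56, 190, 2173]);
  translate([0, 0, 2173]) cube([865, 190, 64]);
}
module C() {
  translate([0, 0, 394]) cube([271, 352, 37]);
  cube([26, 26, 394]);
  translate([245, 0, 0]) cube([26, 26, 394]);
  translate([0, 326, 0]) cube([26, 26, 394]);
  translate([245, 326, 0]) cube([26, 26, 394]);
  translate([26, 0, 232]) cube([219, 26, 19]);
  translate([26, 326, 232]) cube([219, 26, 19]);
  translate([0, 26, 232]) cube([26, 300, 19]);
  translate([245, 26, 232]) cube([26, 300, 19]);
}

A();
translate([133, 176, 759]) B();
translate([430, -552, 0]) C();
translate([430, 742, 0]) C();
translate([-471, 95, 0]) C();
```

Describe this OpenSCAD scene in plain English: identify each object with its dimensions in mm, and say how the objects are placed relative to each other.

A is a table with a 1131×542 mm rectangular top, 45 mm thick, top surface at z = 759 mm, supported by four 40×40 mm square legs, each inset 40 mm from the nearest pair of top edges, running from the floor.

B is a rectangular door frame: two vertical jambs of 56×190 mm section, 2173 mm tall, with a clear opening 753 mm wide between their inner faces. A header 64 mm tall and 190 mm deep lies on top of the jambs and spans the full outside width.

C is a four-legged stool. The seat is a 271×352×37 mm slab whose top surface is at z = 431 mm; four square legs, each 26×26 mm in cross-section, run from the floor (z = 0) to the underside of the seat, each flush with a corner of the seat. Four stretchers, 26 mm wide and 19 mm tall, connect adjacent legs with their undersides at z = 232 mm, each running between the inner faces of the legs it joins and aligned with the legs' outer faces on the other axis.

The door frame is on top of the table, centred. Three stools sit around the table at the −y, +y, −x sides.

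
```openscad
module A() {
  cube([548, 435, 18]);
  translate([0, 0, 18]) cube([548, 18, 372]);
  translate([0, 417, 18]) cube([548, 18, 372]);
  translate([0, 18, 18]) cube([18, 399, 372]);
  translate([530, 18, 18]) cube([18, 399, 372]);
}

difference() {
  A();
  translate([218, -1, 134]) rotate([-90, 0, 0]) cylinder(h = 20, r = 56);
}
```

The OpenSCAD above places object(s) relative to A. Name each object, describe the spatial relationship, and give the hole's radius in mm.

The subtracted cylinder has r = 56 mm.

A is an open box. The open box has a circular hole through its front wall. The hole's radius is 56 mm.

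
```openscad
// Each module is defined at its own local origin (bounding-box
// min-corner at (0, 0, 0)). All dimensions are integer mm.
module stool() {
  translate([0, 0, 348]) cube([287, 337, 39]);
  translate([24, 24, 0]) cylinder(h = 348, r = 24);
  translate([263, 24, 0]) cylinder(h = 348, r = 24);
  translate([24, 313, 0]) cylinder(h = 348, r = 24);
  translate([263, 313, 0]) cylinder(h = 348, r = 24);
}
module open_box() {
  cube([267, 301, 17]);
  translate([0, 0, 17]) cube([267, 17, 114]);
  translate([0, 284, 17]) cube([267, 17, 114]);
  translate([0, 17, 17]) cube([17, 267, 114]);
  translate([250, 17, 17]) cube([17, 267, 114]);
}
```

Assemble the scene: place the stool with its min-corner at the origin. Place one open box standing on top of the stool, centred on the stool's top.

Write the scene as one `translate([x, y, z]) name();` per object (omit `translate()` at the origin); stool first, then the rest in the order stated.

stool();
translate([10, 18, 387]) open_box();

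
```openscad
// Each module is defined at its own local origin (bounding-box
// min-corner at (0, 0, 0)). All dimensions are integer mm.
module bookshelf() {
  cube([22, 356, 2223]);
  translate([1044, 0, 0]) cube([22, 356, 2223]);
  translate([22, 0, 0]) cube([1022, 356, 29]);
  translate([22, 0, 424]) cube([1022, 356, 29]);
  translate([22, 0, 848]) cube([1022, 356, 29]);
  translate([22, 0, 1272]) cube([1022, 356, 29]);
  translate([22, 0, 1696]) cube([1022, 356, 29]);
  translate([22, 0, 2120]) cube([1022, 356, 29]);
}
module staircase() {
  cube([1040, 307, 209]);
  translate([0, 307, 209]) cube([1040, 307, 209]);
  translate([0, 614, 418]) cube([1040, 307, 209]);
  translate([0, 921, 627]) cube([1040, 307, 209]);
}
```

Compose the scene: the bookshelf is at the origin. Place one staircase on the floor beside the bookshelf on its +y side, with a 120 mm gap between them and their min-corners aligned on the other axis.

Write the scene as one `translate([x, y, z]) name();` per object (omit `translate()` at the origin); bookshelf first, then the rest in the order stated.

bookshelf();
translate([0, 476, 0]) staircase();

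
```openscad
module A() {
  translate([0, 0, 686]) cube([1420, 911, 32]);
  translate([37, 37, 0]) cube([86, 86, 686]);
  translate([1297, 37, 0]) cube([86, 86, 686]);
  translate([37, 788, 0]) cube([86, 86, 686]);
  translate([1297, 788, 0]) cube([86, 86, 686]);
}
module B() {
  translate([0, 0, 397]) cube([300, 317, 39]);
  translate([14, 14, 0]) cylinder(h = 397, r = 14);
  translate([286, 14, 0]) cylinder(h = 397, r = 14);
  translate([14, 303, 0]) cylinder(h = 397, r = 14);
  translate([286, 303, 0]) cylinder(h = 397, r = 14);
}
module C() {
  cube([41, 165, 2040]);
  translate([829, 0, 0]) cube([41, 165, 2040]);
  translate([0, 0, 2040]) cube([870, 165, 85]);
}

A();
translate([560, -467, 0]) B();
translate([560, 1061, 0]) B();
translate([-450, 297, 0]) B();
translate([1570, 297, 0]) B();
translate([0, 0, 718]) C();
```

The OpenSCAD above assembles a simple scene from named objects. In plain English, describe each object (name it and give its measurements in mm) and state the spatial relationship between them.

A is a rectangular dining table. The top is 1420×911×32 mm with its upper surface at z = 718 mm. It stands on four 86×86 mm square legs, each inset 37 mm from the nearest pair of top edges, running from the floor to the underside of the top.

B is a simple wooden stool: a rectangular seat 300 mm (x) by 317 mm (y), 39 mm thick, top face at z = 436 mm, on four round legs, each 28 mm in diameter. The legs rest on z = 0, each leg's axis is inset half a diameter from the nearest pair of seat edges (so the leg's bounding box is flush with the corner).

C is a door frame. The clear opening is 788 mm wide and 2040 mm high. Two 41 mm wide jambs, 165 mm deep, stand either side of the opening from the floor to the top of the opening. A 85 mm thick head sits across the top of both jambs, spanning the full outside width of the frame.

Four stools sit around the table at the −y, +y, −x, +x sides. The door frame is on top of the table.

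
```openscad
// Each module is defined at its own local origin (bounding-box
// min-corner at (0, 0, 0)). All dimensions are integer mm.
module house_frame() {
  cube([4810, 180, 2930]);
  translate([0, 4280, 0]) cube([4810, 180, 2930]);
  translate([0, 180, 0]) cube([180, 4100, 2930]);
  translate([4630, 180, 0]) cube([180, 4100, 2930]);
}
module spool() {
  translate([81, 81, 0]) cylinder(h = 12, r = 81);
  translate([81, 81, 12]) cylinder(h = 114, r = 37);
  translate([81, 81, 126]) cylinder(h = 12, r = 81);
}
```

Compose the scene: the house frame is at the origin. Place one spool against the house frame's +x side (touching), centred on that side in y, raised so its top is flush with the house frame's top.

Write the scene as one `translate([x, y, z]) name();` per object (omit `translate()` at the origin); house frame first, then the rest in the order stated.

house_frame();
translate([4810, 2149, 2792]) spool();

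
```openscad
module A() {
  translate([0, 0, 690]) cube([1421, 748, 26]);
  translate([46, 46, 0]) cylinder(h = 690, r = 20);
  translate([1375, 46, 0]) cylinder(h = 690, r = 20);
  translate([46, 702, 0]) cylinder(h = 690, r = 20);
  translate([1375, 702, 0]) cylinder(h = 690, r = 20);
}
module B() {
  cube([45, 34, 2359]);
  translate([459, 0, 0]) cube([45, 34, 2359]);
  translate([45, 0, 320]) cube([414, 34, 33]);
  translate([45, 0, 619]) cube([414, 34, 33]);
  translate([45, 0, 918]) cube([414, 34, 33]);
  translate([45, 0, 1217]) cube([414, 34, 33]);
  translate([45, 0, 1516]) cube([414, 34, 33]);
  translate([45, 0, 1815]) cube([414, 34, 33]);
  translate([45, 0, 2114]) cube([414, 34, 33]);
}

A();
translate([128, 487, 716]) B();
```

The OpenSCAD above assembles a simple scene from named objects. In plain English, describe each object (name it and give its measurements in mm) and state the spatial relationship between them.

A is a table with a 1421×748 mm rectangular top, 26 mm thick, top surface at z = 716 mm, supported by four round legs of 40 mm diameter, each leg's bounding box inset 26 mm from the nearest pair of top edges, running from the floor.

B is a straight ladder. Two 45×34 mm vertical rails, 2359 mm tall, stand 504 mm apart (outside-to-outside) with their front faces coplanar on the −y side. 7 rungs, each 34 mm deep and 33 mm tall, span between the inner faces of the rails, front faces flush with the rails. The lowest rung's underside is at z = 320 mm and rungs are spaced 299 mm apart (underside to underside).

The ladder is on top of the table.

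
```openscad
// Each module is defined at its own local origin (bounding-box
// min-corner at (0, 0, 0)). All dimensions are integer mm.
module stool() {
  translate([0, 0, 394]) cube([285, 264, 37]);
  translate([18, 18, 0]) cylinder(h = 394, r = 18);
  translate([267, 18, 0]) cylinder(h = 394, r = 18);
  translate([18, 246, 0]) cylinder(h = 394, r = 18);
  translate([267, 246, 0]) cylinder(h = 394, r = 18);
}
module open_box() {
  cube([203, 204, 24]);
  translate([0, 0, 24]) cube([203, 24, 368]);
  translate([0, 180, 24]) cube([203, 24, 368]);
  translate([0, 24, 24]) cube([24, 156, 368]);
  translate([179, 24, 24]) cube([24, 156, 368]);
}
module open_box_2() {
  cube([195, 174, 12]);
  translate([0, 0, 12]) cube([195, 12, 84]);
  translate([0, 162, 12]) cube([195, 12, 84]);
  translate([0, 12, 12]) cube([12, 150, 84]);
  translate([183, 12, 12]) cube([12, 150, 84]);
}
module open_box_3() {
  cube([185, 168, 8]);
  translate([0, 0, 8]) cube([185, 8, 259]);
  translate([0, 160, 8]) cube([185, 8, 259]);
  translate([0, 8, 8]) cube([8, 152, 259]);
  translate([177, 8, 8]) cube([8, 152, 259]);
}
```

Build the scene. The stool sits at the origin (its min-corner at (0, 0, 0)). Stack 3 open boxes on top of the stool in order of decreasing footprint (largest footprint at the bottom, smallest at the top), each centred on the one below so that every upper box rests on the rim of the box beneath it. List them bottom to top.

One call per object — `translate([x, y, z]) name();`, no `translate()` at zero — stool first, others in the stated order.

stool();
translate([41, 30, 431]) open_box();
translate([45, 45, 823]) open_box_2();
translate([50, 48, 919]) open_box_3();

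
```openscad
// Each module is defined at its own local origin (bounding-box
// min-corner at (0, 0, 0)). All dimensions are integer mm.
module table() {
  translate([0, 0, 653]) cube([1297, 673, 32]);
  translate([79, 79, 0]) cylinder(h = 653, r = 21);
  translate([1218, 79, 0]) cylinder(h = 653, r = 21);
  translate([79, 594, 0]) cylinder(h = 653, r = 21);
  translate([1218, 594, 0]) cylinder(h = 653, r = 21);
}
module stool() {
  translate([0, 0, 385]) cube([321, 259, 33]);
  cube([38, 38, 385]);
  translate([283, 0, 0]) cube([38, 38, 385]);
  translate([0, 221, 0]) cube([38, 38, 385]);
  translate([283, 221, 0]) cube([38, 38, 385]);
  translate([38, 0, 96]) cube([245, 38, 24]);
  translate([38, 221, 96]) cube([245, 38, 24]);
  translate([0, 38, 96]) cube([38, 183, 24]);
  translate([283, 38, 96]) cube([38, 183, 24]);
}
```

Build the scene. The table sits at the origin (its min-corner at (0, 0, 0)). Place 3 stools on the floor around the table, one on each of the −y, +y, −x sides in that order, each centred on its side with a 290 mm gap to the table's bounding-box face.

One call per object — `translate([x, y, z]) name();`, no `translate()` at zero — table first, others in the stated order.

table();
translate([488, -549, 0]) stool();
translate([488, 963, 0]) stool();
translate([-611, 207, 0]) stool();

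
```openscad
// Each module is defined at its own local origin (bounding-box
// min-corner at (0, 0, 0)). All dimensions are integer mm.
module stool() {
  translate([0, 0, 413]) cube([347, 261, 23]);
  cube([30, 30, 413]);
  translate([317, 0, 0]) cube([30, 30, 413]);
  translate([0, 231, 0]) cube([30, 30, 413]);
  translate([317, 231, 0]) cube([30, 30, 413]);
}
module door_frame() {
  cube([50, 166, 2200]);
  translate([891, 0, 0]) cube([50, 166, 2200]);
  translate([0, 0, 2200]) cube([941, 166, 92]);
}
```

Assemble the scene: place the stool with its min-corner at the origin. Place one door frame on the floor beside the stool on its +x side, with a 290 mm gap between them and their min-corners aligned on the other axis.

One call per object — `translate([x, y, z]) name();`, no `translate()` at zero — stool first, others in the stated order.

stool();
translate([637, 0, 0]) door_frame();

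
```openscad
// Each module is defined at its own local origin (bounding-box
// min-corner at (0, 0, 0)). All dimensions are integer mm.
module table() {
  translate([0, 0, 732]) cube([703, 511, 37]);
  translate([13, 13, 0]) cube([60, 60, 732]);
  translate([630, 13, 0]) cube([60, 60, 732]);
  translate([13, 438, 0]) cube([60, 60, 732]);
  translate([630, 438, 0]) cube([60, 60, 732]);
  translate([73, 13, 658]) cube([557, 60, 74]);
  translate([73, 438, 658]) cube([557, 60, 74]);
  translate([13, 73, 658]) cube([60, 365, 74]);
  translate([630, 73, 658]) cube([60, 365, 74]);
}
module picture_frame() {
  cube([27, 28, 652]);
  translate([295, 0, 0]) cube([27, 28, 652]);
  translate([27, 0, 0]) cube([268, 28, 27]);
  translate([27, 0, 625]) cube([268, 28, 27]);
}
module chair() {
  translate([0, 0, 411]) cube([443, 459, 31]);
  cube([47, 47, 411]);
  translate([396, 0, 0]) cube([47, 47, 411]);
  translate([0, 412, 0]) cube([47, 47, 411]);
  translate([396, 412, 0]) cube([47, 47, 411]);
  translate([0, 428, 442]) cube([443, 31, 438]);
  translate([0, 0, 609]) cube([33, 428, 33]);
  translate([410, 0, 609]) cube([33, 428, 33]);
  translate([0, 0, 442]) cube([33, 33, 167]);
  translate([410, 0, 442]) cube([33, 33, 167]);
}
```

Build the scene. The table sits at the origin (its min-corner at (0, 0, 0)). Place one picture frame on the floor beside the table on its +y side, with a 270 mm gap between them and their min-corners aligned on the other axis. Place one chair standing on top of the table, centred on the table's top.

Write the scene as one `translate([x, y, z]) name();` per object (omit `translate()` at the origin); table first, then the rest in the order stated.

table();
translate([0, 781, 0]) picture_frame();
translate([130, 26, 769]) chair();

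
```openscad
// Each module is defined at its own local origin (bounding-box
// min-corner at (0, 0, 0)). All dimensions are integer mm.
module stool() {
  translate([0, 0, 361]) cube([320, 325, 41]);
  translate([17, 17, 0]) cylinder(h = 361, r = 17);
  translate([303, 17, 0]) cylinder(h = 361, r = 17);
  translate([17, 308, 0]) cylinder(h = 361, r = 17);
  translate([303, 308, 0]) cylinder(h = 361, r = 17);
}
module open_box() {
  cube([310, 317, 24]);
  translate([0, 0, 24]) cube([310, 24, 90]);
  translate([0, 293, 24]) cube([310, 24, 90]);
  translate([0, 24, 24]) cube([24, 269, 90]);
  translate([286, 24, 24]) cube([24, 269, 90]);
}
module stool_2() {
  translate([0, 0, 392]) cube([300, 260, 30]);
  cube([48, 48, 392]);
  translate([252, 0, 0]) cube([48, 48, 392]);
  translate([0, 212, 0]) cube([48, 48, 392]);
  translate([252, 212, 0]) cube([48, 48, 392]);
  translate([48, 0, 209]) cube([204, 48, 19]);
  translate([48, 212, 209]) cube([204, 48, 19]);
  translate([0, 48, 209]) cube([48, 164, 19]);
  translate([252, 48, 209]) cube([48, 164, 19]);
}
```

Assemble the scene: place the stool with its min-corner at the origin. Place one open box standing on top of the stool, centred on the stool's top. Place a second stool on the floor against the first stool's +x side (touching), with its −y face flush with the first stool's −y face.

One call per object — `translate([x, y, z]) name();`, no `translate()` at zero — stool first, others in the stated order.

stool();
translate([5, 4, 402]) open_box();
translate([320, 0, 0]) stool_2();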